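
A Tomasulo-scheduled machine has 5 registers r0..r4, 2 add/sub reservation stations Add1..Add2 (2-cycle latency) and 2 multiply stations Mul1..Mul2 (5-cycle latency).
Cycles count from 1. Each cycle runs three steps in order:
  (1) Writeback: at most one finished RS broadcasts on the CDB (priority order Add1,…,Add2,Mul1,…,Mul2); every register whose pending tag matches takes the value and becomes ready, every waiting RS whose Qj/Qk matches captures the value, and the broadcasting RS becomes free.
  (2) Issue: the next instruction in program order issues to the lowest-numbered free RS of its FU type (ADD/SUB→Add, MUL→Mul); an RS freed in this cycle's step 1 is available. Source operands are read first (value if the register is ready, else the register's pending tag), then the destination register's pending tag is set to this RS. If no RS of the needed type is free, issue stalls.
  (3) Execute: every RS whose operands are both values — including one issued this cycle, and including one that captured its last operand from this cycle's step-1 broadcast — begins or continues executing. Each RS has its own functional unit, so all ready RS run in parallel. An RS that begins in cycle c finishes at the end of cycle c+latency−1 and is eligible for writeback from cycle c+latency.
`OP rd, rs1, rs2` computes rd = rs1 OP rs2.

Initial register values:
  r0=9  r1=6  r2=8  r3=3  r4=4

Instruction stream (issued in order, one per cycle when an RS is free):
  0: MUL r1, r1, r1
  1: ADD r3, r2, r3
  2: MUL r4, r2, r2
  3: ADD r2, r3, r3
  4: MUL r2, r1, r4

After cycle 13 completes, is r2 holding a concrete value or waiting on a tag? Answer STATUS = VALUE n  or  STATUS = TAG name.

STATUS = VALUE 2304

cycle 1: issue MUL r1<-Mul1 // r0:9,r1:Mul1,r2:8,r3:3,r4:4
cycle 2: issue ADD r3<-Add1 // r0:9,r1:Mul1,r2:8,r3:Add1,r4:4
cycle 3: issue MUL r4<-Mul2 // r0:9,r1:Mul1,r2:8,r3:Add1,r4:Mul2
cycle 4: CDB Add1=11; issue ADD r2<-Add1 // r0:9,r1:Mul1,r2:Add1,r3:11,r4:Mul2
cycle 5: stall // r0:9,r1:Mul1,r2:Add1,r3:11,r4:Mul2
cycle 6: CDB Add1=22; stall // r0:9,r1:Mul1,r2:22,r3:11,r4:Mul2
cycle 7: CDB Mul1=36; issue MUL r2<-Mul1 // r0:9,r1:36,r2:Mul1,r3:11,r4:Mul2
cycle 8: CDB Mul2=64 // r0:9,r1:36,r2:Mul1,r3:11,r4:64
cycle 9: - // r0:9,r1:36,r2:Mul1,r3:11,r4:64
cycle 10: - // r0:9,r1:36,r2:Mul1,r3:11,r4:64
cycle 11: - // r0:9,r1:36,r2:Mul1,r3:11,r4:64
cycle 12: - // r0:9,r1:36,r2:Mul1,r3:11,r4:64
cycle 13: CDB Mul1=2304 // r0:9,r1:36,r2:2304,r3:11,r4:64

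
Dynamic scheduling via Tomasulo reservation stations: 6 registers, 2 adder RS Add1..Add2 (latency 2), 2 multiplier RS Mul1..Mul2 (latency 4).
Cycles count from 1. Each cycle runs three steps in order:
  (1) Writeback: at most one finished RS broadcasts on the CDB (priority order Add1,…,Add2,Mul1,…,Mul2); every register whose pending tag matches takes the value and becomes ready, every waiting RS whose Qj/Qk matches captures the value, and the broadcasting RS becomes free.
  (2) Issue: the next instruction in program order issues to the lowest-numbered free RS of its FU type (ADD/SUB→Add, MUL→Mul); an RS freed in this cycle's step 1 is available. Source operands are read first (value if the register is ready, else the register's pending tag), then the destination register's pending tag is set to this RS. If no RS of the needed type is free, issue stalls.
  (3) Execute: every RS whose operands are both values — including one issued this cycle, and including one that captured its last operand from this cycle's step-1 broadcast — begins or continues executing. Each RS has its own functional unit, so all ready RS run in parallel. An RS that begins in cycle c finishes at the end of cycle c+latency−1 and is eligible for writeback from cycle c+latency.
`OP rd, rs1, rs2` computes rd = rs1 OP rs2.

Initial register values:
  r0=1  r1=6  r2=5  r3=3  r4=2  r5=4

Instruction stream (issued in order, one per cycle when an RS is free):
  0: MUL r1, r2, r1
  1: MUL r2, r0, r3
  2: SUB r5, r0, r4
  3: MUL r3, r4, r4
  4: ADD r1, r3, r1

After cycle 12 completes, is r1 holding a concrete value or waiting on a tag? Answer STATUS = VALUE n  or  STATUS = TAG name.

c1: issue MUL r1<-Mul1 | r0:1,r1:Mul1,r2:5,r3:3,r4:2,r5:4
c2: issue MUL r2<-Mul2 | r0:1,r1:Mul1,r2:Mul2,r3:3,r4:2,r5:4
c3: issue SUB r5<-Add1 | r0:1,r1:Mul1,r2:Mul2,r3:3,r4:2,r5:Add1
c4: stall | r0:1,r1:Mul1,r2:Mul2,r3:3,r4:2,r5:Add1
c5: CDB Add1=-1; stall | r0:1,r1:Mul1,r2:Mul2,r3:3,r4:2,r5:-1
c6: CDB Mul1=30; issue MUL r3<-Mul1 | r0:1,r1:30,r2:Mul2,r3:Mul1,r4:2,r5:-1
c7: CDB Mul2=3; issue ADD r1<-Add1 | r0:1,r1:Add1,r2:3,r3:Mul1,r4:2,r5:-1
c8: - | r0:1,r1:Add1,r2:3,r3:Mul1,r4:2,r5:-1
c9: - | r0:1,r1:Add1,r2:3,r3:Mul1,r4:2,r5:-1
c10: CDB Mul1=4 | r0:1,r1:Add1,r2:3,r3:4,r4:2,r5:-1
c11: - | r0:1,r1:Add1,r2:3,r3:4,r4:2,r5:-1
c12: CDB Add1=34 | r0:1,r1:34,r2:3,r3:4,r4:2,r5:-1

STATUS = VALUE 34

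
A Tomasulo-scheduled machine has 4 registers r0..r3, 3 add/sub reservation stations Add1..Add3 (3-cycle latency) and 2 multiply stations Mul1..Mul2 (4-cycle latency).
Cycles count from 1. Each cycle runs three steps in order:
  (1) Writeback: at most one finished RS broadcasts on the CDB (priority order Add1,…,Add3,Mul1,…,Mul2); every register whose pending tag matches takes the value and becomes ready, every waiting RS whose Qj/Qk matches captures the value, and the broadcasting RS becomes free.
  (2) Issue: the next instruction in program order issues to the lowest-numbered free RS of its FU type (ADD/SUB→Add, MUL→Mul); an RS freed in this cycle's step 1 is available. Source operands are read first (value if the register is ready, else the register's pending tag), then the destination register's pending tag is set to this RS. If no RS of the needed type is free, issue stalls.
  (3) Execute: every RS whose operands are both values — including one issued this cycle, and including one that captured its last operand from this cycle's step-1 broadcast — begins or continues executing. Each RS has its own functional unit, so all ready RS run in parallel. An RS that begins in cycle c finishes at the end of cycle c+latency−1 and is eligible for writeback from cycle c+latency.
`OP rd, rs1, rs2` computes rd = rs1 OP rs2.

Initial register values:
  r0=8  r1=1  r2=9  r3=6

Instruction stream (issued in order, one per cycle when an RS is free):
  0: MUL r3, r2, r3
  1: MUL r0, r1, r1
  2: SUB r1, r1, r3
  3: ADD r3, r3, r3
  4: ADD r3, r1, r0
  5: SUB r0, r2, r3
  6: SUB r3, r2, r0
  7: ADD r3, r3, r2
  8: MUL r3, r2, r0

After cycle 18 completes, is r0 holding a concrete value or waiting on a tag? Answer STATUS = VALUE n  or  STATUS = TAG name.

c1: issue MUL r3<-Mul1 | r0:8,r1:1,r2:9,r3:Mul1
c2: issue MUL r0<-Mul2 | r0:Mul2,r1:1,r2:9,r3:Mul1
c3: issue SUB r1<-Add1 | r0:Mul2,r1:Add1,r2:9,r3:Mul1
c4: issue ADD r3<-Add2 | r0:Mul2,r1:Add1,r2:9,r3:Add2
c5: CDB Mul1=54; issue ADD r3<-Add3 | r0:Mul2,r1:Add1,r2:9,r3:Add3
c6: CDB Mul2=1; stall | r0:1,r1:Add1,r2:9,r3:Add3
c7: stall | r0:1,r1:Add1,r2:9,r3:Add3
c8: CDB Add1=-53; issue SUB r0<-Add1 | r0:Add1,r1:-53,r2:9,r3:Add3
c9: CDB Add2=108; issue SUB r3<-Add2 | r0:Add1,r1:-53,r2:9,r3:Add2
c10: stall | r0:Add1,r1:-53,r2:9,r3:Add2
c11: CDB Add3=-52; issue ADD r3<-Add3 | r0:Add1,r1:-53,r2:9,r3:Add3
c12: issue MUL r3<-Mul1 | r0:Add1,r1:-53,r2:9,r3:Mul1
c13: - | r0:Add1,r1:-53,r2:9,r3:Mul1
c14: CDB Add1=61 | r0:61,r1:-53,r2:9,r3:Mul1
c15: - | r0:61,r1:-53,r2:9,r3:Mul1
c16: - | r0:61,r1:-53,r2:9,r3:Mul1
c17: CDB Add2=-52 | r0:61,r1:-53,r2:9,r3:Mul1
c18: CDB Mul1=549 | r0:61,r1:-53,r2:9,r3:549

STATUS = VALUE 61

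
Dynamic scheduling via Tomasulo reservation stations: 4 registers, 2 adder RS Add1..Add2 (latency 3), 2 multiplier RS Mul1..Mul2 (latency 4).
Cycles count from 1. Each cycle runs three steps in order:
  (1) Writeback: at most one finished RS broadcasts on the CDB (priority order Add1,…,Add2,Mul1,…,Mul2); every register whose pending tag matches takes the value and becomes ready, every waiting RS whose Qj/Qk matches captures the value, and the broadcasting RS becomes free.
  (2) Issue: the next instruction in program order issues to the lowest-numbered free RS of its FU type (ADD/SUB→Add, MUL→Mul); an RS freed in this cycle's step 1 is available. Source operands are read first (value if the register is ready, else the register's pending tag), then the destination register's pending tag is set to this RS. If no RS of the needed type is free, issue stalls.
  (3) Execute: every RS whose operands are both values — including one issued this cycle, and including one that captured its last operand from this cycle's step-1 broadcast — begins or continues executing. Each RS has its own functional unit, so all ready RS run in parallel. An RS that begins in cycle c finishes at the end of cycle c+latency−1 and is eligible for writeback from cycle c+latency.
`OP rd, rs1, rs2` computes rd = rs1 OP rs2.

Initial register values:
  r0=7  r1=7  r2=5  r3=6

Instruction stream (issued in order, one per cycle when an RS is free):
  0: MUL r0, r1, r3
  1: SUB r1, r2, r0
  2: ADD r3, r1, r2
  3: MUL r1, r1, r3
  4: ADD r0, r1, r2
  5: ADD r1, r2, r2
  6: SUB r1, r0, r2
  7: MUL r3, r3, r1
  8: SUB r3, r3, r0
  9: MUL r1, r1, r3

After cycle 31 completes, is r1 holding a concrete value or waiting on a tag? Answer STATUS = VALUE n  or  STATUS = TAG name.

  c1: issue MUL r0<-Mul1  regs: r0:Mul1,r1:7,r2:5,r3:6
  c2: issue SUB r1<-Add1  regs: r0:Mul1,r1:Add1,r2:5,r3:6
  c3: issue ADD r3<-Add2  regs: r0:Mul1,r1:Add1,r2:5,r3:Add2
  c4: issue MUL r1<-Mul2  regs: r0:Mul1,r1:Mul2,r2:5,r3:Add2
  c5: CDB Mul1=42; stall  regs: r0:42,r1:Mul2,r2:5,r3:Add2
  c6: stall  regs: r0:42,r1:Mul2,r2:5,r3:Add2
  c7: stall  regs: r0:42,r1:Mul2,r2:5,r3:Add2
  c8: CDB Add1=-37; issue ADD r0<-Add1  regs: r0:Add1,r1:Mul2,r2:5,r3:Add2
  c9: stall  regs: r0:Add1,r1:Mul2,r2:5,r3:Add2
  c10: stall  regs: r0:Add1,r1:Mul2,r2:5,r3:Add2
  c11: CDB Add2=-32; issue ADD r1<-Add2  regs: r0:Add1,r1:Add2,r2:5,r3:-32
  c12: stall  regs: r0:Add1,r1:Add2,r2:5,r3:-32
  c13: stall  regs: r0:Add1,r1:Add2,r2:5,r3:-32
  c14: CDB Add2=10; issue SUB r1<-Add2  regs: r0:Add1,r1:Add2,r2:5,r3:-32
  c15: CDB Mul2=1184; issue MUL r3<-Mul1  regs: r0:Add1,r1:Add2,r2:5,r3:Mul1
  c16: stall  regs: r0:Add1,r1:Add2,r2:5,r3:Mul1
  c17: stall  regs: r0:Add1,r1:Add2,r2:5,r3:Mul1
  c18: CDB Add1=1189; issue SUB r3<-Add1  regs: r0:1189,r1:Add2,r2:5,r3:Add1
  c19: issue MUL r1<-Mul2  regs: r0:1189,r1:Mul2,r2:5,r3:Add1
  c20: -  regs: r0:1189,r1:Mul2,r2:5,r3:Add1
  c21: CDB Add2=1184  regs: r0:1189,r1:Mul2,r2:5,r3:Add1
  c22: -  regs: r0:1189,r1:Mul2,r2:5,r3:Add1
  c23: -  regs: r0:1189,r1:Mul2,r2:5,r3:Add1
  c24: -  regs: r0:1189,r1:Mul2,r2:5,r3:Add1
  c25: CDB Mul1=-37888  regs: r0:1189,r1:Mul2,r2:5,r3:Add1
  c26: -  regs: r0:1189,r1:Mul2,r2:5,r3:Add1
  c27: -  regs: r0:1189,r1:Mul2,r2:5,r3:Add1
  c28: CDB Add1=-39077  regs: r0:1189,r1:Mul2,r2:5,r3:-39077
  c29: -  regs: r0:1189,r1:Mul2,r2:5,r3:-39077
  c30: -  regs: r0:1189,r1:Mul2,r2:5,r3:-39077
  c31: -  regs: r0:1189,r1:Mul2,r2:5,r3:-39077

STATUS = TAG Mul2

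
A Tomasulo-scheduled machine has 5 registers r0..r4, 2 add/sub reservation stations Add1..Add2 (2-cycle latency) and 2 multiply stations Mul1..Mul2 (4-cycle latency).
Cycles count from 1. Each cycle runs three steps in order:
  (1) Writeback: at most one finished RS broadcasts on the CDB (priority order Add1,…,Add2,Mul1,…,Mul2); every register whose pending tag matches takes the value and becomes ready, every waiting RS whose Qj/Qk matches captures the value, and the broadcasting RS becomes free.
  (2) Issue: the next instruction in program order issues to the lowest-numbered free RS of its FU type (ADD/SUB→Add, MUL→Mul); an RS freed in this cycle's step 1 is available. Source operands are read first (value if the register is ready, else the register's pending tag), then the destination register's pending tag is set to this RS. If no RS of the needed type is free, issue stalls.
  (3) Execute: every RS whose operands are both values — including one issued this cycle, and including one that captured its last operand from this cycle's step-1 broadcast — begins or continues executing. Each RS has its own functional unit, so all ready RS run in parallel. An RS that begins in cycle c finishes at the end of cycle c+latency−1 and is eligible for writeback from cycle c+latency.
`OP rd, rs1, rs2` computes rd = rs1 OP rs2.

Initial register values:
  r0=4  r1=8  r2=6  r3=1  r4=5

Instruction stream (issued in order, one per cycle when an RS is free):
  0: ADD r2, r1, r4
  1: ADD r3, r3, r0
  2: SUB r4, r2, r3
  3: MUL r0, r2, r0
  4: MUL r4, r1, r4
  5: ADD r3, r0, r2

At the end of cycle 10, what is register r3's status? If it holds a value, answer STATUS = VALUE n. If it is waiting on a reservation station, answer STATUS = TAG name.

STATUS = VALUE 65

c1: issue ADD r2<-Add1 | r0:4,r1:8,r2:Add1,r3:1,r4:5
c2: issue ADD r3<-Add2 | r0:4,r1:8,r2:Add1,r3:Add2,r4:5
c3: CDB Add1=13; issue SUB r4<-Add1 | r0:4,r1:8,r2:13,r3:Add2,r4:Add1
c4: CDB Add2=5; issue MUL r0<-Mul1 | r0:Mul1,r1:8,r2:13,r3:5,r4:Add1
c5: issue MUL r4<-Mul2 | r0:Mul1,r1:8,r2:13,r3:5,r4:Mul2
c6: CDB Add1=8; issue ADD r3<-Add1 | r0:Mul1,r1:8,r2:13,r3:Add1,r4:Mul2
c7: - | r0:Mul1,r1:8,r2:13,r3:Add1,r4:Mul2
c8: CDB Mul1=52 | r0:52,r1:8,r2:13,r3:Add1,r4:Mul2
c9: - | r0:52,r1:8,r2:13,r3:Add1,r4:Mul2
c10: CDB Add1=65 | r0:52,r1:8,r2:13,r3:65,r4:Mul2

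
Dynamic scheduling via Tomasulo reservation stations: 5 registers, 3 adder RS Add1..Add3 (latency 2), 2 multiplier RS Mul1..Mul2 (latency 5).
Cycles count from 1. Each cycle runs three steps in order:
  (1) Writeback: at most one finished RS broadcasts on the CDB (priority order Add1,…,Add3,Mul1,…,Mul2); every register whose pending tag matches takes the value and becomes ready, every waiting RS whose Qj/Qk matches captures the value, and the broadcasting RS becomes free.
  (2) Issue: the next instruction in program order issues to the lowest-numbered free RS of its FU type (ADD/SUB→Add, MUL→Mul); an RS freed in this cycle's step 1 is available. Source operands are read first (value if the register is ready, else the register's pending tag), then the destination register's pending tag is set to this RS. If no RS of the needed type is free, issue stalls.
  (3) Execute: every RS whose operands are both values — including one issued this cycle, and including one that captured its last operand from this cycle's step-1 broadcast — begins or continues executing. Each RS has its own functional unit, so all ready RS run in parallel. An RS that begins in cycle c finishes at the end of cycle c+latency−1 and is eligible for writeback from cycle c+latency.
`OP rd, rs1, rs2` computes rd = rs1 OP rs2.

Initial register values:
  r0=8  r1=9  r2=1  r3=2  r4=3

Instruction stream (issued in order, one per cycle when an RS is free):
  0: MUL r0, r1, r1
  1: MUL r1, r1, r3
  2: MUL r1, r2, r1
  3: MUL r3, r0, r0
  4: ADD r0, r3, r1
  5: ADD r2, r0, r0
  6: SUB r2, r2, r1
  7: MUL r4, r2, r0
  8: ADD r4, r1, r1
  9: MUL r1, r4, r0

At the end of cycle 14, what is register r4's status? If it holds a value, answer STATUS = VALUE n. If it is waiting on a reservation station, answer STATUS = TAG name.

cycle 1: issue MUL r0<-Mul1 // r0:Mul1,r1:9,r2:1,r3:2,r4:3
cycle 2: issue MUL r1<-Mul2 // r0:Mul1,r1:Mul2,r2:1,r3:2,r4:3
cycle 3: stall // r0:Mul1,r1:Mul2,r2:1,r3:2,r4:3
cycle 4: stall // r0:Mul1,r1:Mul2,r2:1,r3:2,r4:3
cycle 5: stall // r0:Mul1,r1:Mul2,r2:1,r3:2,r4:3
cycle 6: CDB Mul1=81; issue MUL r1<-Mul1 // r0:81,r1:Mul1,r2:1,r3:2,r4:3
cycle 7: CDB Mul2=18; issue MUL r3<-Mul2 // r0:81,r1:Mul1,r2:1,r3:Mul2,r4:3
cycle 8: issue ADD r0<-Add1 // r0:Add1,r1:Mul1,r2:1,r3:Mul2,r4:3
cycle 9: issue ADD r2<-Add2 // r0:Add1,r1:Mul1,r2:Add2,r3:Mul2,r4:3
cycle 10: issue SUB r2<-Add3 // r0:Add1,r1:Mul1,r2:Add3,r3:Mul2,r4:3
cycle 11: stall // r0:Add1,r1:Mul1,r2:Add3,r3:Mul2,r4:3
cycle 12: CDB Mul1=18; issue MUL r4<-Mul1 // r0:Add1,r1:18,r2:Add3,r3:Mul2,r4:Mul1
cycle 13: CDB Mul2=6561; stall // r0:Add1,r1:18,r2:Add3,r3:6561,r4:Mul1
cycle 14: stall // r0:Add1,r1:18,r2:Add3,r3:6561,r4:Mul1

STATUS = TAG Mul1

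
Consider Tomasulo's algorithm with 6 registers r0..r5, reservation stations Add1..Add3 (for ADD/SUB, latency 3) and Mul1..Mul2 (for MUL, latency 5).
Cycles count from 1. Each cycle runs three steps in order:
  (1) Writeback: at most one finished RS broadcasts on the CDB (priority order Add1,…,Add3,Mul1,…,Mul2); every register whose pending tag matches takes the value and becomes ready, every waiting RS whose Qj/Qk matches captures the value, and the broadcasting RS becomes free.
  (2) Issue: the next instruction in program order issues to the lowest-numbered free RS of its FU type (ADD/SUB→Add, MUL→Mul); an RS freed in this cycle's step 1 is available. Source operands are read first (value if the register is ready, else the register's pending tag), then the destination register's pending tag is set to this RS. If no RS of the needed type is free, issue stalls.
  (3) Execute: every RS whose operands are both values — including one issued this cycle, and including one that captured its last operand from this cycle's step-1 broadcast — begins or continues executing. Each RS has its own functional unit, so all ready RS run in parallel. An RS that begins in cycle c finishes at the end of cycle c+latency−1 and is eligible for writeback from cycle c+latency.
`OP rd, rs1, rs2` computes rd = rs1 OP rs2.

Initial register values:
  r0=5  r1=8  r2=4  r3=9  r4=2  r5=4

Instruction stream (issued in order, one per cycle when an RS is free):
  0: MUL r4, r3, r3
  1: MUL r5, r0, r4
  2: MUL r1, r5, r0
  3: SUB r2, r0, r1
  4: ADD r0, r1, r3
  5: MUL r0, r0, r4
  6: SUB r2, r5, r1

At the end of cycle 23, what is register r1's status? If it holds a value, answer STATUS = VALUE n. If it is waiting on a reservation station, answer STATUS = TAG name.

STATUS = VALUE 2025

cycle 1: issue MUL r4<-Mul1 // r0:5,r1:8,r2:4,r3:9,r4:Mul1,r5:4
cycle 2: issue MUL r5<-Mul2 // r0:5,r1:8,r2:4,r3:9,r4:Mul1,r5:Mul2
cycle 3: stall // r0:5,r1:8,r2:4,r3:9,r4:Mul1,r5:Mul2
cycle 4: stall // r0:5,r1:8,r2:4,r3:9,r4:Mul1,r5:Mul2
cycle 5: stall // r0:5,r1:8,r2:4,r3:9,r4:Mul1,r5:Mul2
cycle 6: CDB Mul1=81; issue MUL r1<-Mul1 // r0:5,r1:Mul1,r2:4,r3:9,r4:81,r5:Mul2
cycle 7: issue SUB r2<-Add1 // r0:5,r1:Mul1,r2:Add1,r3:9,r4:81,r5:Mul2
cycle 8: issue ADD r0<-Add2 // r0:Add2,r1:Mul1,r2:Add1,r3:9,r4:81,r5:Mul2
cycle 9: stall // r0:Add2,r1:Mul1,r2:Add1,r3:9,r4:81,r5:Mul2
cycle 10: stall // r0:Add2,r1:Mul1,r2:Add1,r3:9,r4:81,r5:Mul2
cycle 11: CDB Mul2=405; issue MUL r0<-Mul2 // r0:Mul2,r1:Mul1,r2:Add1,r3:9,r4:81,r5:405
cycle 12: issue SUB r2<-Add3 // r0:Mul2,r1:Mul1,r2:Add3,r3:9,r4:81,r5:405
cycle 13: - // r0:Mul2,r1:Mul1,r2:Add3,r3:9,r4:81,r5:405
cycle 14: - // r0:Mul2,r1:Mul1,r2:Add3,r3:9,r4:81,r5:405
cycle 15: - // r0:Mul2,r1:Mul1,r2:Add3,r3:9,r4:81,r5:405
cycle 16: CDB Mul1=2025 // r0:Mul2,r1:2025,r2:Add3,r3:9,r4:81,r5:405
cycle 17: - // r0:Mul2,r1:2025,r2:Add3,r3:9,r4:81,r5:405
cycle 18: - // r0:Mul2,r1:2025,r2:Add3,r3:9,r4:81,r5:405
cycle 19: CDB Add1=-2020 // r0:Mul2,r1:2025,r2:Add3,r3:9,r4:81,r5:405
cycle 20: CDB Add2=2034 // r0:Mul2,r1:2025,r2:Add3,r3:9,r4:81,r5:405
cycle 21: CDB Add3=-1620 // r0:Mul2,r1:2025,r2:-1620,r3:9,r4:81,r5:405
cycle 22: - // r0:Mul2,r1:2025,r2:-1620,r3:9,r4:81,r5:405
cycle 23: - // r0:Mul2,r1:2025,r2:-1620,r3:9,r4:81,r5:405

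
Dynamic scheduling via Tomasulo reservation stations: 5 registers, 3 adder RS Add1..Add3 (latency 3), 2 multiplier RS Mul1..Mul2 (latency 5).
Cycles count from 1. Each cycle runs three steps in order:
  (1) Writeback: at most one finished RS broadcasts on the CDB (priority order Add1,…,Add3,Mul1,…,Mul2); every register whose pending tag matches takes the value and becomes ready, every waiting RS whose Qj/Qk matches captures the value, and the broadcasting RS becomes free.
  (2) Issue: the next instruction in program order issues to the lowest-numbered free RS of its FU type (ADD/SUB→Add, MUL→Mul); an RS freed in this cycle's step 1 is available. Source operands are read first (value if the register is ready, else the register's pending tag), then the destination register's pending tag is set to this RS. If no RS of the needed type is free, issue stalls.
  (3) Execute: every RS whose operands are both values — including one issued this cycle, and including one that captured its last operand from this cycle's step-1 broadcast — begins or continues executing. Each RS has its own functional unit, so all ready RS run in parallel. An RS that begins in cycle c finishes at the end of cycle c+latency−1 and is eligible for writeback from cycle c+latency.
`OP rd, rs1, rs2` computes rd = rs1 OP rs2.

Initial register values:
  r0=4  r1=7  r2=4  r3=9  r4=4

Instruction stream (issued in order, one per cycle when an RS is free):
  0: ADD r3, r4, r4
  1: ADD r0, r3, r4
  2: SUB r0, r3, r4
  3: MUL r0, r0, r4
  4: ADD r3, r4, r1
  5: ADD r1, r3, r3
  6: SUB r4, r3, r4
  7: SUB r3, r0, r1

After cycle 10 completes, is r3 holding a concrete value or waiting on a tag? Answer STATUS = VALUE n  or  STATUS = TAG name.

STATUS = TAG Add3

cycle 1: issue ADD r3<-Add1 // r0:4,r1:7,r2:4,r3:Add1,r4:4
cycle 2: issue ADD r0<-Add2 // r0:Add2,r1:7,r2:4,r3:Add1,r4:4
cycle 3: issue SUB r0<-Add3 // r0:Add3,r1:7,r2:4,r3:Add1,r4:4
cycle 4: CDB Add1=8; issue MUL r0<-Mul1 // r0:Mul1,r1:7,r2:4,r3:8,r4:4
cycle 5: issue ADD r3<-Add1 // r0:Mul1,r1:7,r2:4,r3:Add1,r4:4
cycle 6: stall // r0:Mul1,r1:7,r2:4,r3:Add1,r4:4
cycle 7: CDB Add2=12; issue ADD r1<-Add2 // r0:Mul1,r1:Add2,r2:4,r3:Add1,r4:4
cycle 8: CDB Add1=11; issue SUB r4<-Add1 // r0:Mul1,r1:Add2,r2:4,r3:11,r4:Add1
cycle 9: CDB Add3=4; issue SUB r3<-Add3 // r0:Mul1,r1:Add2,r2:4,r3:Add3,r4:Add1
cycle 10: - // r0:Mul1,r1:Add2,r2:4,r3:Add3,r4:Add1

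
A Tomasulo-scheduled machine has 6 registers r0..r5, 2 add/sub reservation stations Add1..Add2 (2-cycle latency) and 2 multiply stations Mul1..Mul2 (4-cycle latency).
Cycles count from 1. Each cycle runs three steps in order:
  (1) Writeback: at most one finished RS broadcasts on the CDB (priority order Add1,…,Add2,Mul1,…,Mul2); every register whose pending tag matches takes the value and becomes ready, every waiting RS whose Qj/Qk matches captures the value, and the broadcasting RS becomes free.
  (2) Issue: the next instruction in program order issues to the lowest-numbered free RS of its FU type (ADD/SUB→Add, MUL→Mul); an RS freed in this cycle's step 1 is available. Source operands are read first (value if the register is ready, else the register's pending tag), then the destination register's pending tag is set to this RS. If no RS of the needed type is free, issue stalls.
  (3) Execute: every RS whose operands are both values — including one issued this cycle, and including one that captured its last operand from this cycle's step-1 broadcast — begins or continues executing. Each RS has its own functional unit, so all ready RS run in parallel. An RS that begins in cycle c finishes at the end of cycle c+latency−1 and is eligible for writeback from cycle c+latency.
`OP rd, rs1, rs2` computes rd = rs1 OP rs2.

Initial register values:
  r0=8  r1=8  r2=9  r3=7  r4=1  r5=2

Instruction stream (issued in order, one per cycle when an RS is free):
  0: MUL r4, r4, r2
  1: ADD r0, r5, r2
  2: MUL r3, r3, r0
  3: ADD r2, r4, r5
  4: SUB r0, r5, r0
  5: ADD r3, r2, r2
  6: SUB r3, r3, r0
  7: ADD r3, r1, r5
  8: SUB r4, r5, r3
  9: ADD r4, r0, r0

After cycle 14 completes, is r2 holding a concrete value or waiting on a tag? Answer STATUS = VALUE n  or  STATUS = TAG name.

STATUS = VALUE 11

  c1: issue MUL r4<-Mul1  regs: r0:8,r1:8,r2:9,r3:7,r4:Mul1,r5:2
  c2: issue ADD r0<-Add1  regs: r0:Add1,r1:8,r2:9,r3:7,r4:Mul1,r5:2
  c3: issue MUL r3<-Mul2  regs: r0:Add1,r1:8,r2:9,r3:Mul2,r4:Mul1,r5:2
  c4: CDB Add1=11; issue ADD r2<-Add1  regs: r0:11,r1:8,r2:Add1,r3:Mul2,r4:Mul1,r5:2
  c5: CDB Mul1=9; issue SUB r0<-Add2  regs: r0:Add2,r1:8,r2:Add1,r3:Mul2,r4:9,r5:2
  c6: stall  regs: r0:Add2,r1:8,r2:Add1,r3:Mul2,r4:9,r5:2
  c7: CDB Add1=11; issue ADD r3<-Add1  regs: r0:Add2,r1:8,r2:11,r3:Add1,r4:9,r5:2
  c8: CDB Add2=-9; issue SUB r3<-Add2  regs: r0:-9,r1:8,r2:11,r3:Add2,r4:9,r5:2
  c9: CDB Add1=22; issue ADD r3<-Add1  regs: r0:-9,r1:8,r2:11,r3:Add1,r4:9,r5:2
  c10: CDB Mul2=77; stall  regs: r0:-9,r1:8,r2:11,r3:Add1,r4:9,r5:2
  c11: CDB Add1=10; issue SUB r4<-Add1  regs: r0:-9,r1:8,r2:11,r3:10,r4:Add1,r5:2
  c12: CDB Add2=31; issue ADD r4<-Add2  regs: r0:-9,r1:8,r2:11,r3:10,r4:Add2,r5:2
  c13: CDB Add1=-8  regs: r0:-9,r1:8,r2:11,r3:10,r4:Add2,r5:2
  c14: CDB Add2=-18  regs: r0:-9,r1:8,r2:11,r3:10,r4:-18,r5:2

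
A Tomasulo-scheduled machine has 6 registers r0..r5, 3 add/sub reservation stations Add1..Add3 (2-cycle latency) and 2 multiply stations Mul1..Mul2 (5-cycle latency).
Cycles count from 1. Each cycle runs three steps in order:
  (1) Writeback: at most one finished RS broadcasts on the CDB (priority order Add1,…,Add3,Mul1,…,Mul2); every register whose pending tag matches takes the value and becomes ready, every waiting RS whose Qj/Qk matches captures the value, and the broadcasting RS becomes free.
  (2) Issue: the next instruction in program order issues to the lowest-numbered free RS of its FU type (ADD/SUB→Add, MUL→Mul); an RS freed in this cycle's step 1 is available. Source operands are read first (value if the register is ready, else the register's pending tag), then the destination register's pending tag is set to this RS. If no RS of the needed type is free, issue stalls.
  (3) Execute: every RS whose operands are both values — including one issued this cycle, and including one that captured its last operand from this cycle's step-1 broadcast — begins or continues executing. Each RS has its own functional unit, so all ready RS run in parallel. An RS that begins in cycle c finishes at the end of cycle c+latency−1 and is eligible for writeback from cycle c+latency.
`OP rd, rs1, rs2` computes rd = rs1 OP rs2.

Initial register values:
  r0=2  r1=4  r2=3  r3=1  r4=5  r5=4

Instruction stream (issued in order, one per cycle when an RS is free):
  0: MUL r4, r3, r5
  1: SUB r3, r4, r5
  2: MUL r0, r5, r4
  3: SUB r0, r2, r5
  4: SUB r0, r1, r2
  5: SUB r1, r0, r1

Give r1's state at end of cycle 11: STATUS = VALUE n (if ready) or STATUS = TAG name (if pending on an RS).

c1: issue MUL r4<-Mul1 | r0:2,r1:4,r2:3,r3:1,r4:Mul1,r5:4
c2: issue SUB r3<-Add1 | r0:2,r1:4,r2:3,r3:Add1,r4:Mul1,r5:4
c3: issue MUL r0<-Mul2 | r0:Mul2,r1:4,r2:3,r3:Add1,r4:Mul1,r5:4
c4: issue SUB r0<-Add2 | r0:Add2,r1:4,r2:3,r3:Add1,r4:Mul1,r5:4
c5: issue SUB r0<-Add3 | r0:Add3,r1:4,r2:3,r3:Add1,r4:Mul1,r5:4
c6: CDB Add2=-1; issue SUB r1<-Add2 | r0:Add3,r1:Add2,r2:3,r3:Add1,r4:Mul1,r5:4
c7: CDB Add3=1 | r0:1,r1:Add2,r2:3,r3:Add1,r4:Mul1,r5:4
c8: CDB Mul1=4 | r0:1,r1:Add2,r2:3,r3:Add1,r4:4,r5:4
c9: CDB Add2=-3 | r0:1,r1:-3,r2:3,r3:Add1,r4:4,r5:4
c10: CDB Add1=0 | r0:1,r1:-3,r2:3,r3:0,r4:4,r5:4
c11: - | r0:1,r1:-3,r2:3,r3:0,r4:4,r5:4

STATUS = VALUE -3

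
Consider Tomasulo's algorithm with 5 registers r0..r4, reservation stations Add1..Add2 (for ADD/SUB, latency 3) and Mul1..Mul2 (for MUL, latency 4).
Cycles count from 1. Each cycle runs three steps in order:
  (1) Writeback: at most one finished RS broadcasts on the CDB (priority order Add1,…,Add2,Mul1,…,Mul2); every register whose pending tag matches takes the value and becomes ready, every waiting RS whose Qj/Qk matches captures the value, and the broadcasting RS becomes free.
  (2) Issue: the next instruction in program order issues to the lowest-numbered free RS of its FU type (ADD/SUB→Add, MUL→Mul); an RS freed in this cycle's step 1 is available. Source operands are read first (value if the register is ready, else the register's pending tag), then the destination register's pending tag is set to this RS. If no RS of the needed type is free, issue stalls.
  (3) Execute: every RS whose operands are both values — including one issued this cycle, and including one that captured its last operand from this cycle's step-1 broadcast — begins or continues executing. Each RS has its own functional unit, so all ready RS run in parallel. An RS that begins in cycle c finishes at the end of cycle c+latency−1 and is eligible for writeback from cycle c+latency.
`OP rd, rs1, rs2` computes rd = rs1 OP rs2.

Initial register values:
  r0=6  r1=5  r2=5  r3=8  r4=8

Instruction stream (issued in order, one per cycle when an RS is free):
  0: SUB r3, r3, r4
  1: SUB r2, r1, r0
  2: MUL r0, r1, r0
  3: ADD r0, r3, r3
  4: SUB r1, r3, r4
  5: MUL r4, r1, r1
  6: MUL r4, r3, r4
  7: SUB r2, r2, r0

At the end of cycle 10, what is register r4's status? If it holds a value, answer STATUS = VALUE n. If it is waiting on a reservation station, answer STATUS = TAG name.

c1: issue SUB r3<-Add1 | r0:6,r1:5,r2:5,r3:Add1,r4:8
c2: issue SUB r2<-Add2 | r0:6,r1:5,r2:Add2,r3:Add1,r4:8
c3: issue MUL r0<-Mul1 | r0:Mul1,r1:5,r2:Add2,r3:Add1,r4:8
c4: CDB Add1=0; issue ADD r0<-Add1 | r0:Add1,r1:5,r2:Add2,r3:0,r4:8
c5: CDB Add2=-1; issue SUB r1<-Add2 | r0:Add1,r1:Add2,r2:-1,r3:0,r4:8
c6: issue MUL r4<-Mul2 | r0:Add1,r1:Add2,r2:-1,r3:0,r4:Mul2
c7: CDB Add1=0; stall | r0:0,r1:Add2,r2:-1,r3:0,r4:Mul2
c8: CDB Add2=-8; stall | r0:0,r1:-8,r2:-1,r3:0,r4:Mul2
c9: CDB Mul1=30; issue MUL r4<-Mul1 | r0:0,r1:-8,r2:-1,r3:0,r4:Mul1
c10: issue SUB r2<-Add1 | r0:0,r1:-8,r2:Add1,r3:0,r4:Mul1

STATUS = TAG Mul1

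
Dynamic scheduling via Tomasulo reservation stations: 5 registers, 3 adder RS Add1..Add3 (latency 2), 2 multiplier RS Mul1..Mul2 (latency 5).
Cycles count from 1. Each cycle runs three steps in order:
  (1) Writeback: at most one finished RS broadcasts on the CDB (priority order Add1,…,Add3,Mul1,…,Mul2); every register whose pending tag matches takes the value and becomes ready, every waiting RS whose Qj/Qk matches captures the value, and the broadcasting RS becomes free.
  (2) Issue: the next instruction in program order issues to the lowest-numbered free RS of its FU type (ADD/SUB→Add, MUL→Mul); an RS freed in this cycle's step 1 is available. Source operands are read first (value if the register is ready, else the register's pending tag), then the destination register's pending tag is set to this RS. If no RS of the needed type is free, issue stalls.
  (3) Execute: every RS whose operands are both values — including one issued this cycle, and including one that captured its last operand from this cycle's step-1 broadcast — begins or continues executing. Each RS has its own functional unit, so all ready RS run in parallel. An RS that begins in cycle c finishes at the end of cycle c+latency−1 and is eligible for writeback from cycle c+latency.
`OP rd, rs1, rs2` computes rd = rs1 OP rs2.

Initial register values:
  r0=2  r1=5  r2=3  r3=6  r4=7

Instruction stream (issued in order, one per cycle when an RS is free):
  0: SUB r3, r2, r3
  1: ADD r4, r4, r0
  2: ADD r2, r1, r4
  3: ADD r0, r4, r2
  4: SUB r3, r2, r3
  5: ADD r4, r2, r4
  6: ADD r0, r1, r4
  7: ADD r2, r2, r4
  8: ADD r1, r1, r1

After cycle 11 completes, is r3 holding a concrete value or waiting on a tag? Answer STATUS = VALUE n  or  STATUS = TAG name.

c1: issue SUB r3<-Add1 | r0:2,r1:5,r2:3,r3:Add1,r4:7
c2: issue ADD r4<-Add2 | r0:2,r1:5,r2:3,r3:Add1,r4:Add2
c3: CDB Add1=-3; issue ADD r2<-Add1 | r0:2,r1:5,r2:Add1,r3:-3,r4:Add2
c4: CDB Add2=9; issue ADD r0<-Add2 | r0:Add2,r1:5,r2:Add1,r3:-3,r4:9
c5: issue SUB r3<-Add3 | r0:Add2,r1:5,r2:Add1,r3:Add3,r4:9
c6: CDB Add1=14; issue ADD r4<-Add1 | r0:Add2,r1:5,r2:14,r3:Add3,r4:Add1
c7: stall | r0:Add2,r1:5,r2:14,r3:Add3,r4:Add1
c8: CDB Add1=23; issue ADD r0<-Add1 | r0:Add1,r1:5,r2:14,r3:Add3,r4:23
c9: CDB Add2=23; issue ADD r2<-Add2 | r0:Add1,r1:5,r2:Add2,r3:Add3,r4:23
c10: CDB Add1=28; issue ADD r1<-Add1 | r0:28,r1:Add1,r2:Add2,r3:Add3,r4:23
c11: CDB Add2=37 | r0:28,r1:Add1,r2:37,r3:Add3,r4:23

STATUS = TAG Add3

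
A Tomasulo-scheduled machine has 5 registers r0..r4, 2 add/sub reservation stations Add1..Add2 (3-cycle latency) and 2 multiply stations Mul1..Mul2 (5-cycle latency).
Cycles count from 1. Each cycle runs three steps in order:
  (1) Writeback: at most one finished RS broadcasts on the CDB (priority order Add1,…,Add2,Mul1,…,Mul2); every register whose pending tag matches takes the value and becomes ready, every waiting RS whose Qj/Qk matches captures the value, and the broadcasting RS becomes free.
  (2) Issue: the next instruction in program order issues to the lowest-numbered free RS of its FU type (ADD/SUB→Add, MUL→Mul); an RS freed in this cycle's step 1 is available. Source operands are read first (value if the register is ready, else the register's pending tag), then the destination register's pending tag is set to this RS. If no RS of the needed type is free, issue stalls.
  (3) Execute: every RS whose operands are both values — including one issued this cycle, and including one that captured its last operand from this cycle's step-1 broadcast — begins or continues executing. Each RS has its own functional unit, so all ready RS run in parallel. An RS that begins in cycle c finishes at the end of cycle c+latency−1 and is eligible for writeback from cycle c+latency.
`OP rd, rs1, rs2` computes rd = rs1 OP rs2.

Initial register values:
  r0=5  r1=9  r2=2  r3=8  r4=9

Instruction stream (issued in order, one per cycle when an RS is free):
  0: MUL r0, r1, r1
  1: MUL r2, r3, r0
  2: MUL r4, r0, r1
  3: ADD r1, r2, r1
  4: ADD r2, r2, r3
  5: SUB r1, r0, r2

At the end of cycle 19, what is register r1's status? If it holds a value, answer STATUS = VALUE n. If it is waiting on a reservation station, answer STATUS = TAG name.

STATUS = VALUE -575

cycle 1: issue MUL r0<-Mul1 // r0:Mul1,r1:9,r2:2,r3:8,r4:9
cycle 2: issue MUL r2<-Mul2 // r0:Mul1,r1:9,r2:Mul2,r3:8,r4:9
cycle 3: stall // r0:Mul1,r1:9,r2:Mul2,r3:8,r4:9
cycle 4: stall // r0:Mul1,r1:9,r2:Mul2,r3:8,r4:9
cycle 5: stall // r0:Mul1,r1:9,r2:Mul2,r3:8,r4:9
cycle 6: CDB Mul1=81; issue MUL r4<-Mul1 // r0:81,r1:9,r2:Mul2,r3:8,r4:Mul1
cycle 7: issue ADD r1<-Add1 // r0:81,r1:Add1,r2:Mul2,r3:8,r4:Mul1
cycle 8: issue ADD r2<-Add2 // r0:81,r1:Add1,r2:Add2,r3:8,r4:Mul1
cycle 9: stall // r0:81,r1:Add1,r2:Add2,r3:8,r4:Mul1
cycle 10: stall // r0:81,r1:Add1,r2:Add2,r3:8,r4:Mul1
cycle 11: CDB Mul1=729; stall // r0:81,r1:Add1,r2:Add2,r3:8,r4:729
cycle 12: CDB Mul2=648; stall // r0:81,r1:Add1,r2:Add2,r3:8,r4:729
cycle 13: stall // r0:81,r1:Add1,r2:Add2,r3:8,r4:729
cycle 14: stall // r0:81,r1:Add1,r2:Add2,r3:8,r4:729
cycle 15: CDB Add1=657; issue SUB r1<-Add1 // r0:81,r1:Add1,r2:Add2,r3:8,r4:729
cycle 16: CDB Add2=656 // r0:81,r1:Add1,r2:656,r3:8,r4:729
cycle 17: - // r0:81,r1:Add1,r2:656,r3:8,r4:729
cycle 18: - // r0:81,r1:Add1,r2:656,r3:8,r4:729
cycle 19: CDB Add1=-575 // r0:81,r1:-575,r2:656,r3:8,r4:729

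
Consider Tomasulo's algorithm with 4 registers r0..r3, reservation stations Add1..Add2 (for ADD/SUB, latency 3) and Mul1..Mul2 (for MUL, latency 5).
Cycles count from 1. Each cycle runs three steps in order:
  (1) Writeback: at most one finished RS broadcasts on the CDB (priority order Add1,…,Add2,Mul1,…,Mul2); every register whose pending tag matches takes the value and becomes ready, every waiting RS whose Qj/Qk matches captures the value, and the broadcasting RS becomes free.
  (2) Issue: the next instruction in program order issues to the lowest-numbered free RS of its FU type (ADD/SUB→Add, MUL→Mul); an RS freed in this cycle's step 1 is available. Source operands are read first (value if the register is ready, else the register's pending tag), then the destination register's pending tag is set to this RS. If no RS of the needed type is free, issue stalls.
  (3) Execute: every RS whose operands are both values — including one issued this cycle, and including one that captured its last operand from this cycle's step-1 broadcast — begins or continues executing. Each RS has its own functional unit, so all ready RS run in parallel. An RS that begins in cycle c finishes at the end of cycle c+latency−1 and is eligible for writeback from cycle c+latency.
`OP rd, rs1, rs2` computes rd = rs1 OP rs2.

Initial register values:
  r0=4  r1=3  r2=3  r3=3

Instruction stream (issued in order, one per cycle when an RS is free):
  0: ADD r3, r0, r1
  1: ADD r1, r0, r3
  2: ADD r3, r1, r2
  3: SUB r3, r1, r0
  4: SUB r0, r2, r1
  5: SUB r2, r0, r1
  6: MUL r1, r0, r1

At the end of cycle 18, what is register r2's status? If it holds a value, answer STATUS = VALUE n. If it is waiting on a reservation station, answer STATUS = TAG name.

cycle 1: issue ADD r3<-Add1 // r0:4,r1:3,r2:3,r3:Add1
cycle 2: issue ADD r1<-Add2 // r0:4,r1:Add2,r2:3,r3:Add1
cycle 3: stall // r0:4,r1:Add2,r2:3,r3:Add1
cycle 4: CDB Add1=7; issue ADD r3<-Add1 // r0:4,r1:Add2,r2:3,r3:Add1
cycle 5: stall // r0:4,r1:Add2,r2:3,r3:Add1
cycle 6: stall // r0:4,r1:Add2,r2:3,r3:Add1
cycle 7: CDB Add2=11; issue SUB r3<-Add2 // r0:4,r1:11,r2:3,r3:Add2
cycle 8: stall // r0:4,r1:11,r2:3,r3:Add2
cycle 9: stall // r0:4,r1:11,r2:3,r3:Add2
cycle 10: CDB Add1=14; issue SUB r0<-Add1 // r0:Add1,r1:11,r2:3,r3:Add2
cycle 11: CDB Add2=7; issue SUB r2<-Add2 // r0:Add1,r1:11,r2:Add2,r3:7
cycle 12: issue MUL r1<-Mul1 // r0:Add1,r1:Mul1,r2:Add2,r3:7
cycle 13: CDB Add1=-8 // r0:-8,r1:Mul1,r2:Add2,r3:7
cycle 14: - // r0:-8,r1:Mul1,r2:Add2,r3:7
cycle 15: - // r0:-8,r1:Mul1,r2:Add2,r3:7
cycle 16: CDB Add2=-19 // r0:-8,r1:Mul1,r2:-19,r3:7
cycle 17: - // r0:-8,r1:Mul1,r2:-19,r3:7
cycle 18: CDB Mul1=-88 // r0:-8,r1:-88,r2:-19,r3:7

STATUS = VALUE -19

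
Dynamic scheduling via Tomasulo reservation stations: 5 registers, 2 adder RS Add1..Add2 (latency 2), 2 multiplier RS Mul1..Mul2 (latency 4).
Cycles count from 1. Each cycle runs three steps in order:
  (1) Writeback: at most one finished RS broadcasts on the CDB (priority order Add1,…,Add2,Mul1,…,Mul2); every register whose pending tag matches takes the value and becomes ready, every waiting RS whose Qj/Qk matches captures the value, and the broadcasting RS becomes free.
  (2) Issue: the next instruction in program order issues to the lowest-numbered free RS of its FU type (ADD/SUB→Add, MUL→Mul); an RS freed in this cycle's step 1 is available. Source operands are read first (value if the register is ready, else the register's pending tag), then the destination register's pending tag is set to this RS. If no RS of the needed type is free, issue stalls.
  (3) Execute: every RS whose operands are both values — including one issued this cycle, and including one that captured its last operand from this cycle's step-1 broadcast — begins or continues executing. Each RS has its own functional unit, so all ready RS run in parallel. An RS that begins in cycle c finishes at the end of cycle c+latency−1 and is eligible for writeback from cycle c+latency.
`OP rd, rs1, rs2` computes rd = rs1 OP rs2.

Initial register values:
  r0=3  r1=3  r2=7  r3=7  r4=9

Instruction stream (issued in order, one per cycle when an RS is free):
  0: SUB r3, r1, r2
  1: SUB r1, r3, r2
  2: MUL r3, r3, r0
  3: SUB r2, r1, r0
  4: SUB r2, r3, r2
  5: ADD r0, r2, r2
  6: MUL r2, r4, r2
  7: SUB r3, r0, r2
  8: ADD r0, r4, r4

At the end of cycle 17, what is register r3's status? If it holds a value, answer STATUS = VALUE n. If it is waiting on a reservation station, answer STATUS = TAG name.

STATUS = VALUE -14

c1: issue SUB r3<-Add1 | r0:3,r1:3,r2:7,r3:Add1,r4:9
c2: issue SUB r1<-Add2 | r0:3,r1:Add2,r2:7,r3:Add1,r4:9
c3: CDB Add1=-4; issue MUL r3<-Mul1 | r0:3,r1:Add2,r2:7,r3:Mul1,r4:9
c4: issue SUB r2<-Add1 | r0:3,r1:Add2,r2:Add1,r3:Mul1,r4:9
c5: CDB Add2=-11; issue SUB r2<-Add2 | r0:3,r1:-11,r2:Add2,r3:Mul1,r4:9
c6: stall | r0:3,r1:-11,r2:Add2,r3:Mul1,r4:9
c7: CDB Add1=-14; issue ADD r0<-Add1 | r0:Add1,r1:-11,r2:Add2,r3:Mul1,r4:9
c8: CDB Mul1=-12; issue MUL r2<-Mul1 | r0:Add1,r1:-11,r2:Mul1,r3:-12,r4:9
c9: stall | r0:Add1,r1:-11,r2:Mul1,r3:-12,r4:9
c10: CDB Add2=2; issue SUB r3<-Add2 | r0:Add1,r1:-11,r2:Mul1,r3:Add2,r4:9
c11: stall | r0:Add1,r1:-11,r2:Mul1,r3:Add2,r4:9
c12: CDB Add1=4; issue ADD r0<-Add1 | r0:Add1,r1:-11,r2:Mul1,r3:Add2,r4:9
c13: - | r0:Add1,r1:-11,r2:Mul1,r3:Add2,r4:9
c14: CDB Add1=18 | r0:18,r1:-11,r2:Mul1,r3:Add2,r4:9
c15: CDB Mul1=18 | r0:18,r1:-11,r2:18,r3:Add2,r4:9
c16: - | r0:18,r1:-11,r2:18,r3:Add2,r4:9
c17: CDB Add2=-14 | r0:18,r1:-11,r2:18,r3:-14,r4:9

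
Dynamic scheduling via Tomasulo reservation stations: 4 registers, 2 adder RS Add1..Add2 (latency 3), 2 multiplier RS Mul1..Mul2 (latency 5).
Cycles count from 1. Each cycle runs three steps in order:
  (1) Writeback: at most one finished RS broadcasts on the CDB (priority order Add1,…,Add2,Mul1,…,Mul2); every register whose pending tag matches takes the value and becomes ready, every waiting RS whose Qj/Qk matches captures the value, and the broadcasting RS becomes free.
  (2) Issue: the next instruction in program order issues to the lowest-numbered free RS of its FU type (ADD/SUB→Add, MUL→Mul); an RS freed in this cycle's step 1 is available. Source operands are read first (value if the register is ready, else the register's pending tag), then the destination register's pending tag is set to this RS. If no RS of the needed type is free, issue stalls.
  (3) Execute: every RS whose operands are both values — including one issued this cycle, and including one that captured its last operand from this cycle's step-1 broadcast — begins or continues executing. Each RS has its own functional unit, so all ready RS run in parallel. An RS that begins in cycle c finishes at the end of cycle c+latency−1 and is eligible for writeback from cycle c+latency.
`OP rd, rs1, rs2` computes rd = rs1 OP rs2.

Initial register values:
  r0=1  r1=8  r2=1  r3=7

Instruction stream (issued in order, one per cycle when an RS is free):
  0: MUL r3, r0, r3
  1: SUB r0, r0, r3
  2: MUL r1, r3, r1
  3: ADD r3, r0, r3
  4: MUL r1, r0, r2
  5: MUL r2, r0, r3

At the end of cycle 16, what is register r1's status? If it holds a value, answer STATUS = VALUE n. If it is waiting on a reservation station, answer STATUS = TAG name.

  c1: issue MUL r3<-Mul1  regs: r0:1,r1:8,r2:1,r3:Mul1
  c2: issue SUB r0<-Add1  regs: r0:Add1,r1:8,r2:1,r3:Mul1
  c3: issue MUL r1<-Mul2  regs: r0:Add1,r1:Mul2,r2:1,r3:Mul1
  c4: issue ADD r3<-Add2  regs: r0:Add1,r1:Mul2,r2:1,r3:Add2
  c5: stall  regs: r0:Add1,r1:Mul2,r2:1,r3:Add2
  c6: CDB Mul1=7; issue MUL r1<-Mul1  regs: r0:Add1,r1:Mul1,r2:1,r3:Add2
  c7: stall  regs: r0:Add1,r1:Mul1,r2:1,r3:Add2
  c8: stall  regs: r0:Add1,r1:Mul1,r2:1,r3:Add2
  c9: CDB Add1=-6; stall  regs: r0:-6,r1:Mul1,r2:1,r3:Add2
  c10: stall  regs: r0:-6,r1:Mul1,r2:1,r3:Add2
  c11: CDB Mul2=56; issue MUL r2<-Mul2  regs: r0:-6,r1:Mul1,r2:Mul2,r3:Add2
  c12: CDB Add2=1  regs: r0:-6,r1:Mul1,r2:Mul2,r3:1
  c13: -  regs: r0:-6,r1:Mul1,r2:Mul2,r3:1
  c14: CDB Mul1=-6  regs: r0:-6,r1:-6,r2:Mul2,r3:1
  c15: -  regs: r0:-6,r1:-6,r2:Mul2,r3:1
  c16: -  regs: r0:-6,r1:-6,r2:Mul2,r3:1

STATUS = VALUE -6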